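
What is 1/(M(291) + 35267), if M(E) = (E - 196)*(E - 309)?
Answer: 1/33557 ≈ 2.9800e-5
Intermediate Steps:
M(E) = (-309 + E)*(-196 + E) (M(E) = (-196 + E)*(-309 + E) = (-309 + E)*(-196 + E))
1/(M(291) + 35267) = 1/((60564 + 291² - 505*291) + 35267) = 1/((60564 + 84681 - 146955) + 35267) = 1/(-1710 + 35267) = 1/33557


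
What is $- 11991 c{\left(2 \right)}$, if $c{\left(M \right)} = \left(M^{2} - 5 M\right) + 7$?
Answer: $-11991$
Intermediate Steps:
$c{\left(M \right)} = 7 + M^{2} - 5 M$
$- 11991 c{\left(2 \right)} = - 11991 \left(7 + 2^{2} - 10\right) = - 11991 \left(7 + 4 - 10\right) = \left(-11991\right) 1 = -11991$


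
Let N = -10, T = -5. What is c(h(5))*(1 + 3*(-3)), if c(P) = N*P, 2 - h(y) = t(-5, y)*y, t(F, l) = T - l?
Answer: 4160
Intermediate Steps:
t(F, l) = -5 - l
h(y) = 2 - y*(-5 - y) (h(y) = 2 - (-5 - y)*y = 2 - y*(-5 - y))
c(P) = -10*P
c(h(5))*(1 + 3*(-3)) = (-10*(2 + 5*(5 + 5)))*(1 + 3*(-3)) = (-10*(2 + 5*10))*(1 - 9) = -10*(2 + 50)*(-8) = -10*52*(-8) = -520*(-8) = 4160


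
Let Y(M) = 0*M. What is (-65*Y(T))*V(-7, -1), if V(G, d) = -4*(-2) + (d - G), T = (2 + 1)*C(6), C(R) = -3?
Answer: 0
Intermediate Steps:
T = -9 (T = (2 + 1)*(-3) = 3*(-3) = -9)
Y(M) = 0
V(G, d) = 8 + d - G (V(G, d) = 8 + (d - G) = 8 + d - G)
(-65*Y(T))*V(-7, -1) = (-65*0)*(8 - 1 - 1*(-7)) = 0*(8 - 1 + 7) = 0*14 = 0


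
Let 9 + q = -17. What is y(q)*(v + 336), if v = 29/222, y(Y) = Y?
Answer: -970073/111 ≈ -8739.4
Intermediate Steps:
q = -26 (q = -9 - 17 = -26)
v = 29/222 (v = 29*(1/222) = 29/222 ≈ 0.13063)
y(q)*(v + 336) = -26*(29/222 + 336) = -26*74621/222 = -970073/111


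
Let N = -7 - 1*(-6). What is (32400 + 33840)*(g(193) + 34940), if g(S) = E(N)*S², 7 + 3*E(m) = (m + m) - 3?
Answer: -7555069440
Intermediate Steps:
N = -1 (N = -7 + 6 = -1)
E(m) = -10/3 + 2*m/3 (E(m) = -7/3 + ((m + m) - 3)/3 = -7/3 + (2*m - 3)/3 = -7/3 + (-3 + 2*m)/3 = -7/3 + (-1 + 2*m/3) = -10/3 + 2*m/3)
g(S) = -4*S² (g(S) = (-10/3 + (⅔)*(-1))*S² = (-10/3 - ⅔)*S² = -4*S²)
(32400 + 33840)*(g(193) + 34940) = (32400 + 33840)*(-4*193² + 34940) = 66240*(-4*37249 + 34940) = 66240*(-148996 + 34940) = 66240*(-114056) = -7555069440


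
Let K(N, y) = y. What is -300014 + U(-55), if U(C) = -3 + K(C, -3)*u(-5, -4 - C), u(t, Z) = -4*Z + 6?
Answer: -299423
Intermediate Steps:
u(t, Z) = 6 - 4*Z
U(C) = -69 - 12*C (U(C) = -3 - 3*(6 - 4*(-4 - C)) = -3 - 3*(6 + (16 + 4*C)) = -3 - 3*(22 + 4*C) = -3 + (-66 - 12*C) = -69 - 12*C)
-300014 + U(-55) = -300014 + (-69 - 12*(-55)) = -300014 + (-69 + 660) = -300014 + 591 = -299423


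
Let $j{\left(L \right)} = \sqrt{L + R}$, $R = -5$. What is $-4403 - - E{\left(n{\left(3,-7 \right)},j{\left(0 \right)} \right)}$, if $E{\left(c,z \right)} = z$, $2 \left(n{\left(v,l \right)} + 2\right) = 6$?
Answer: $-4403 + i \sqrt{5} \approx -4403.0 + 2.2361 i$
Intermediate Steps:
$n{\left(v,l \right)} = 1$ ($n{\left(v,l \right)} = -2 + \frac{1}{2} \cdot 6 = -2 + 3 = 1$)
$j{\left(L \right)} = \sqrt{-5 + L}$ ($j{\left(L \right)} = \sqrt{L - 5} = \sqrt{-5 + L}$)
$-4403 - - E{\left(n{\left(3,-7 \right)},j{\left(0 \right)} \right)} = -4403 - - \sqrt{-5 + 0} = -4403 - - \sqrt{-5} = -4403 - - i \sqrt{5} = -4403 + i \sqrt{5}$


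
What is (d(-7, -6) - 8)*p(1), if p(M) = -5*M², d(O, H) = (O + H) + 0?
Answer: 105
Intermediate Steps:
d(O, H) = H + O (d(O, H) = (H + O) + 0 = H + O)
(d(-7, -6) - 8)*p(1) = ((-6 - 7) - 8)*(-5*1²) = (-13 - 8)*(-5*1) = -21*(-5) = 105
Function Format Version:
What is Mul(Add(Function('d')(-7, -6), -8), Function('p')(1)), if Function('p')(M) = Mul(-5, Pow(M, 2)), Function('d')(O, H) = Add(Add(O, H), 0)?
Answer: 105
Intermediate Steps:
Function('d')(O, H) = Add(H, O) (Function('d')(O, H) = Add(Add(H, O), 0) = Add(H, O))
Mul(Add(Function('d')(-7, -6), -8), Function('p')(1)) = Mul(Add(Add(-6, -7), -8), Mul(-5, Pow(1, 2))) = Mul(Add(-13, -8), Mul(-5, 1)) = Mul(-21, -5) = 105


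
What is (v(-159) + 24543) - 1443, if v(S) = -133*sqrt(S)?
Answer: 23100 - 133*I*sqrt(159) ≈ 23100.0 - 1677.1*I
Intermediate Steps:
(v(-159) + 24543) - 1443 = (-133*I*sqrt(159) + 24543) - 1443 = (24543 - 133*I*sqrt(159)) - 1443 = 23100 - 133*I*sqrt(159)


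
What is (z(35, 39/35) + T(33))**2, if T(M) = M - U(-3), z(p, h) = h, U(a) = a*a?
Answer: 772641/1225 ≈ 630.73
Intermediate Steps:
U(a) = a**2
T(M) = -9 + M (T(M) = M - 1*(-3)**2 = M - 1*9 = M - 9 = -9 + M)
(z(35, 39/35) + T(33))**2 = (39/35 + (-9 + 33))**2 = (39*(1/35) + 24)**2 = (39/35 + 24)**2 = (879/35)**2 = 772641/1225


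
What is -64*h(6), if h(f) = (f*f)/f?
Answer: -384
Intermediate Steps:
h(f) = f (h(f) = f**2/f = f)
-64*h(6) = -64*6 = -384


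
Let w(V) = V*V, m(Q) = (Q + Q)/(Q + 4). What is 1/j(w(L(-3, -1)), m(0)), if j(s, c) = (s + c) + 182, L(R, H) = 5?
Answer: 1/207 ≈ 0.0048309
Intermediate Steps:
m(Q) = 2*Q/(4 + Q) (m(Q) = (2*Q)/(4 + Q) = 2*Q/(4 + Q))
w(V) = V**2
j(s, c) = 182 + c + s (j(s, c) = (c + s) + 182 = 182 + c + s)
1/j(w(L(-3, -1)), m(0)) = 1/(182 + 2*0/(4 + 0) + 5**2) = 1/(182 + 2*0/4 + 25) = 1/(182 + 2*0*(1/4) + 25) = 1/(182 + 0 + 25) = 1/207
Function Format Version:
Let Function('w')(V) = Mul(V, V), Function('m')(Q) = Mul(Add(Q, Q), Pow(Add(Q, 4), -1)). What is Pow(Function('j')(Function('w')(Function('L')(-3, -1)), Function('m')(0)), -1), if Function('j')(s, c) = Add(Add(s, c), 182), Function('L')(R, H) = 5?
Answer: Rational(1, 207) ≈ 0.0048309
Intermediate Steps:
Function('m')(Q) = Mul(2, Q, Pow(Add(4, Q), -1)) (Function('m')(Q) = Mul(Mul(2, Q), Pow(Add(4, Q), -1)) = Mul(2, Q, Pow(Add(4, Q), -1)))
Function('w')(V) = Pow(V, 2)
Function('j')(s, c) = Add(182, c, s) (Function('j')(s, c) = Add(Add(c, s), 182) = Add(182, c, s))
Pow(Function('j')(Function('w')(Function('L')(-3, -1)), Function('m')(0)), -1) = Pow(Add(182, Mul(2, 0, Pow(Add(4, 0), -1)), Pow(5, 2)), -1) = Pow(Add(182, Mul(2, 0, Pow(4, -1)), 25), -1) = Pow(Add(182, Mul(2, 0, Rational(1, 4)), 25), -1) = Pow(Add(182, 0, 25), -1) = Pow(207, -1) = Rational(1, 207)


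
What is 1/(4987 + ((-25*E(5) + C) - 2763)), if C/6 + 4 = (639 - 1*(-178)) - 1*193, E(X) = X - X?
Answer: 1/5944 ≈ 0.00016824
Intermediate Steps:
E(X) = 0
C = 3720 (C = -24 + 6*((639 - 1*(-178)) - 1*193) = -24 + 6*((639 + 178) - 193) = -24 + 6*(817 - 193) = -24 + 6*624 = -24 + 3744 = 3720)
1/(4987 + ((-25*E(5) + C) - 2763)) = 1/(4987 + ((-25*0 + 3720) - 2763)) = 1/(4987 + ((0 + 3720) - 2763)) = 1/(4987 + (3720 - 2763)) = 1/(4987 + 957) = 1/5944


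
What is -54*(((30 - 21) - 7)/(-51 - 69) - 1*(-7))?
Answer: -3771/10 ≈ -377.10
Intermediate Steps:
-54*(((30 - 21) - 7)/(-51 - 69) - 1*(-7)) = -54*((9 - 7)/(-120) + 7) = -54*(2*(-1/120) + 7) = -54*(-1/60 + 7) = -54*419/60 = -3771/10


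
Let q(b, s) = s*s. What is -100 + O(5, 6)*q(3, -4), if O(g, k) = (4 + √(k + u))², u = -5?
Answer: 300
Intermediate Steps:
q(b, s) = s²
O(g, k) = (4 + √(-5 + k))² (O(g, k) = (4 + √(k - 5))² = (4 + √(-5 + k))²)
-100 + O(5, 6)*q(3, -4) = -100 + (4 + √(-5 + 6))²*(-4)² = -100 + (4 + √1)²*16 = -100 + (4 + 1)²*16 = -100 + 5²*16 = -100 + 25*16 = -100 + 400 = 300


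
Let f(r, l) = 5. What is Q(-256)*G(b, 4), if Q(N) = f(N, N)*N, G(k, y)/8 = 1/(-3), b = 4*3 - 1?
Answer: 10240/3 ≈ 3413.3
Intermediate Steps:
b = 11 (b = 12 - 1 = 11)
G(k, y) = -8/3 (G(k, y) = 8/(-3) = 8*(-⅓) = -8/3)
Q(N) = 5*N
Q(-256)*G(b, 4) = (5*(-256))*(-8/3) = -1280*(-8/3) = 10240/3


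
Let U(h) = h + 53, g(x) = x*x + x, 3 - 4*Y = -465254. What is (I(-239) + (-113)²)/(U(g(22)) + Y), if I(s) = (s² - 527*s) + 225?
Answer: 261424/155831 ≈ 1.6776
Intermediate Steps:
Y = 465257/4 (Y = ¾ - ¼*(-465254) = ¾ + 232627/2 = 465257/4 ≈ 1.1631e+5)
g(x) = x + x² (g(x) = x² + x = x + x²)
U(h) = 53 + h
I(s) = 225 + s² - 527*s
(I(-239) + (-113)²)/(U(g(22)) + Y) = ((225 + (-239)² - 527*(-239)) + (-113)²)/((53 + 22*(1 + 22)) + 465257/4) = ((225 + 57121 + 125953) + 12769)/((53 + 22*23) + 465257/4) = (183299 + 12769)/((53 + 506) + 465257/4) = 196068/(559 + 465257/4) = 196068/(467493/4) = 196068*(4/467493) = 261424/155831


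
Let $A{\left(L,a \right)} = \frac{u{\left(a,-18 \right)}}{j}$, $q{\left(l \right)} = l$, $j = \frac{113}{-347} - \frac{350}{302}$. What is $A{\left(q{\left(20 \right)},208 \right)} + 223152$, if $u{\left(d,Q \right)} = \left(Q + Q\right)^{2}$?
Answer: $\frac{4322660316}{19447} \approx 2.2228 \cdot 10^{5}$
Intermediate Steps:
$j = - \frac{77788}{52397}$ ($j = 113 \left(- \frac{1}{347}\right) - \frac{175}{151} = - \frac{113}{347} - \frac{175}{151} = - \frac{77788}{52397} \approx -1.4846$)
$u{\left(d,Q \right)} = 4 Q^{2}$ ($u{\left(d,Q \right)} = \left(2 Q\right)^{2} = 4 Q^{2}$)
$A{\left(L,a \right)} = - \frac{16976628}{19447}$ ($A{\left(L,a \right)} = \frac{4 \left(-18\right)^{2}}{- \frac{77788}{52397}} = 4 \cdot 324 \left(- \frac{52397}{77788}\right) = 1296 \left(- \frac{52397}{77788}\right) = - \frac{16976628}{19447}$)
$A{\left(q{\left(20 \right)},208 \right)} + 223152 = - \frac{16976628}{19447} + 223152 = \frac{4322660316}{19447}$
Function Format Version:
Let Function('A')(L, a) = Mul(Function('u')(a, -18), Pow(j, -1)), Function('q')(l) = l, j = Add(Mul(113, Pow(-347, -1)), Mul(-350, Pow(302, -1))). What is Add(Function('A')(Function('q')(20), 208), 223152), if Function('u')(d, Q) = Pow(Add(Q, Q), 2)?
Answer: Rational(4322660316, 19447) ≈ 2.2228e+5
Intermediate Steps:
j = Rational(-77788, 52397) (j = Add(Mul(113, Rational(-1, 347)), Mul(-350, Rational(1, 302))) = Add(Rational(-113, 347), Rational(-175, 151)) = Rational(-77788, 52397) ≈ -1.4846)
Function('u')(d, Q) = Mul(4, Pow(Q, 2)) (Function('u')(d, Q) = Pow(Mul(2, Q), 2) = Mul(4, Pow(Q, 2)))
Function('A')(L, a) = Rational(-16976628, 19447) (Function('A')(L, a) = Mul(Mul(4, Pow(-18, 2)), Pow(Rational(-77788, 52397), -1)) = Mul(Mul(4, 324), Rational(-52397, 77788)) = Mul(1296, Rational(-52397, 77788)) = Rational(-16976628, 19447))
Add(Function('A')(Function('q')(20), 208), 223152) = Add(Rational(-16976628, 19447), 223152) = Rational(4322660316, 19447)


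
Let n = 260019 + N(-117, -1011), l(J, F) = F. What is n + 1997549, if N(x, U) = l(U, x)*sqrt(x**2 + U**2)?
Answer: 2257568 - 351*sqrt(115090) ≈ 2.1385e+6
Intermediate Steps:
N(x, U) = x*sqrt(U**2 + x**2) (N(x, U) = x*sqrt(x**2 + U**2) = x*sqrt(U**2 + x**2))
n = 260019 - 351*sqrt(115090) (n = 260019 - 117*sqrt((-1011)**2 + (-117)**2) = 260019 - 117*sqrt(1022121 + 13689) = 260019 - 351*sqrt(115090) ≈ 1.4094e+5)
n + 1997549 = (260019 - 351*sqrt(115090)) + 1997549 = 2257568 - 351*sqrt(115090)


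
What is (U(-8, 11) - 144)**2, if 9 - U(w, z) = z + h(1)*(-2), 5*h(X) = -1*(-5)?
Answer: 20736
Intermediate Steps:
h(X) = 1 (h(X) = (-1*(-5))/5 = (1/5)*5 = 1)
U(w, z) = 11 - z (U(w, z) = 9 - (z + 1*(-2)) = 9 - (z - 2) = 9 - (-2 + z) = 9 + (2 - z) = 11 - z)
(U(-8, 11) - 144)**2 = ((11 - 1*11) - 144)**2 = ((11 - 11) - 144)**2 = (0 - 144)**2 = (-144)**2 = 20736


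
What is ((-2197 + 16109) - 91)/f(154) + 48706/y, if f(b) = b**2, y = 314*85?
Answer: 761996993/316490020 ≈ 2.4076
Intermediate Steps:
y = 26690
((-2197 + 16109) - 91)/f(154) + 48706/y = ((-2197 + 16109) - 91)/(154**2) + 48706/26690 = (13912 - 91)/23716 + 48706*(1/26690) = 13821*(1/23716) + 24353/13345 = 13821/23716 + 24353/13345 = 761996993/316490020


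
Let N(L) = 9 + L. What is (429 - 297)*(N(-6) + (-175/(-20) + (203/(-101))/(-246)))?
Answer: 6427157/4141 ≈ 1552.1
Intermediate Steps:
(429 - 297)*(N(-6) + (-175/(-20) + (203/(-101))/(-246))) = (429 - 297)*((9 - 6) + (-175/(-20) + (203/(-101))/(-246))) = 132*(3 + (-175*(-1/20) + (203*(-1/101))*(-1/246))) = 132*(3 + (35/4 - 203/101*(-1/246))) = 132*(3 + (35/4 + 203/24846)) = 132*(3 + 435211/49692) = 132*(584287/49692) = 6427157/4141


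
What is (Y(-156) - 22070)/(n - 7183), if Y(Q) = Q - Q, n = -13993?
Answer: 11035/10588 ≈ 1.0422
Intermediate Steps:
Y(Q) = 0
(Y(-156) - 22070)/(n - 7183) = (0 - 22070)/(-13993 - 7183) = -22070/(-21176) = -22070*(-1/21176) = 11035/10588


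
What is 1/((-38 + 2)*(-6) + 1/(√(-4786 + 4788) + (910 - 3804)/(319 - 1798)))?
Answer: 289452230/62830587099 + 243049*√2/20943529033 ≈ 0.0046233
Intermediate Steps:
1/((-38 + 2)*(-6) + 1/(√(-4786 + 4788) + (910 - 3804)/(319 - 1798))) = 1/(-36*(-6) + 1/(√2 - 2894/(-1479))) = 1/(216 + 1/(√2 - 2894*(-1/1479))) = 1/(216 + 1/(√2 + 2894/1479)) = 1/(216 + 1/(2894/1479 + √2))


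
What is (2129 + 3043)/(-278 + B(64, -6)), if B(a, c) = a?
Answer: -2586/107 ≈ -24.168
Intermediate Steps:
(2129 + 3043)/(-278 + B(64, -6)) = (2129 + 3043)/(-278 + 64) = 5172/(-214) = 5172*(-1/214) = -2586/107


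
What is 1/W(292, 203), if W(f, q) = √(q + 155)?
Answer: √358/358 ≈ 0.052852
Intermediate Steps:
W(f, q) = √(155 + q)
1/W(292, 203) = 1/(√(155 + 203)) = 1/(√358) = √358/358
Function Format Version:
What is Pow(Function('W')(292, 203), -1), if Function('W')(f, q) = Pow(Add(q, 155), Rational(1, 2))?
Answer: Mul(Rational(1, 358), Pow(358, Rational(1, 2))) ≈ 0.052852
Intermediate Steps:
Function('W')(f, q) = Pow(Add(155, q), Rational(1, 2))
Pow(Function('W')(292, 203), -1) = Pow(Pow(Add(155, 203), Rational(1, 2)), -1) = Pow(Pow(358, Rational(1, 2)), -1) = Mul(Rational(1, 358), Pow(358, Rational(1, 2)))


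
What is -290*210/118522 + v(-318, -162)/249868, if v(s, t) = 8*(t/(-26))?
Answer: -24717961668/48124139531 ≈ -0.51363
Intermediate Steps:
v(s, t) = -4*t/13 (v(s, t) = 8*(t*(-1/26)) = 8*(-t/26) = -4*t/13)
-290*210/118522 + v(-318, -162)/249868 = -290*210/118522 - 4/13*(-162)/249868 = -60900*1/118522 + (648/13)*(1/249868) = -30450/59261 + 162/812071 = -24717961668/48124139531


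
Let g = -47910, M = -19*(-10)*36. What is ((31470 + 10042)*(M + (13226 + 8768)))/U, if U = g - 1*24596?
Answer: -598478504/36253 ≈ -16508.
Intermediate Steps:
M = 6840 (M = 190*36 = 6840)
U = -72506 (U = -47910 - 1*24596 = -47910 - 24596 = -72506)
((31470 + 10042)*(M + (13226 + 8768)))/U = ((31470 + 10042)*(6840 + (13226 + 8768)))/(-72506) = (41512*(6840 + 21994))*(-1/72506) = (41512*28834)*(-1/72506) = 1196957008*(-1/72506) = -598478504/36253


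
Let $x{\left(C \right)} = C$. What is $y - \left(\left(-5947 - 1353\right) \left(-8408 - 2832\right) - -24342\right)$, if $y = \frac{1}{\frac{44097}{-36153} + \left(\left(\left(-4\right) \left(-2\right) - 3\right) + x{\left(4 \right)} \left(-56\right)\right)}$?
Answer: $- \frac{217819777602907}{2653868} \approx -8.2076 \cdot 10^{7}$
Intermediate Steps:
$y = - \frac{12051}{2653868}$ ($y = \frac{1}{\frac{44097}{-36153} + \left(\left(\left(-4\right) \left(-2\right) - 3\right) + 4 \left(-56\right)\right)} = \frac{1}{44097 \left(- \frac{1}{36153}\right) + \left(\left(8 - 3\right) - 224\right)} = \frac{1}{- \frac{14699}{12051} + \left(5 - 224\right)} = \frac{1}{- \frac{14699}{12051} - 219} = \frac{1}{- \frac{2653868}{12051}} = - \frac{12051}{2653868} \approx -0.0045409$)
$y - \left(\left(-5947 - 1353\right) \left(-8408 - 2832\right) - -24342\right) = - \frac{12051}{2653868} - \left(\left(-5947 - 1353\right) \left(-8408 - 2832\right) - -24342\right) = - \frac{12051}{2653868} - \left(\left(-7300\right) \left(-11240\right) + 24342\right) = - \frac{12051}{2653868} - \left(82052000 + 24342\right) = - \frac{12051}{2653868} - 82076342 = - \frac{217819777602907}{2653868}$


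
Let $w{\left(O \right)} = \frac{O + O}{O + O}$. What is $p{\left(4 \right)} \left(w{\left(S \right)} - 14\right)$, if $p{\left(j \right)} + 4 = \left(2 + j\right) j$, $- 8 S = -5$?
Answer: $-260$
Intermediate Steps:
$S = \frac{5}{8}$ ($S = \left(- \frac{1}{8}\right) \left(-5\right) = \frac{5}{8} \approx 0.625$)
$p{\left(j \right)} = -4 + j \left(2 + j\right)$ ($p{\left(j \right)} = -4 + \left(2 + j\right) j = -4 + j \left(2 + j\right)$)
$w{\left(O \right)} = 1$ ($w{\left(O \right)} = \frac{2 O}{2 O} = 2 O \frac{1}{2 O} = 1$)
$p{\left(4 \right)} \left(w{\left(S \right)} - 14\right) = \left(-4 + 4^{2} + 2 \cdot 4\right) \left(1 - 14\right) = \left(-4 + 16 + 8\right) \left(1 + \left(-21 + 7\right)\right) = 20 \left(1 - 14\right) = 20 \left(-13\right) = -260$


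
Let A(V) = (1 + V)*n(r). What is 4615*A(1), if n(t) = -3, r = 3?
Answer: -27690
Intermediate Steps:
A(V) = -3 - 3*V (A(V) = (1 + V)*(-3) = -3 - 3*V)
4615*A(1) = 4615*(-3 - 3*1) = 4615*(-3 - 3) = 4615*(-6) = -27690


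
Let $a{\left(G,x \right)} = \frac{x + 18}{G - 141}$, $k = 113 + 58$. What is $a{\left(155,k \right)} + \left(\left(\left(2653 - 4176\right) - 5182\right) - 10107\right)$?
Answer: $- \frac{33597}{2} \approx -16799.0$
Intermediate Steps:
$k = 171$
$a{\left(G,x \right)} = \frac{18 + x}{-141 + G}$
$a{\left(155,k \right)} + \left(\left(\left(2653 - 4176\right) - 5182\right) - 10107\right) = \frac{18 + 171}{-141 + 155} + \left(\left(\left(2653 - 4176\right) - 5182\right) - 10107\right) = \frac{1}{14} \cdot 189 - 16812 = \frac{27}{2} - 16812 = - \frac{33597}{2}$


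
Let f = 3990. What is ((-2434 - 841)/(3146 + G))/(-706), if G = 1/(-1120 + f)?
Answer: 4699625/3187244413 ≈ 0.0014745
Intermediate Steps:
G = 1/2870 (G = 1/(-1120 + 3990) = 1/2870 ≈ 0.00034843)
((-2434 - 841)/(3146 + G))/(-706) = ((-2434 - 841)/(3146 + 1/2870))/(-706) = -3275/9029021/2870*(-1/706) = -3275*2870/9029021*(-1/706) = -9399250/9029021*(-1/706) = 4699625/3187244413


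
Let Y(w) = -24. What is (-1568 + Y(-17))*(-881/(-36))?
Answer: -350638/9 ≈ -38960.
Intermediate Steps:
(-1568 + Y(-17))*(-881/(-36)) = (-1568 - 24)*(-881/(-36)) = -(-1402552)*(-1)/36 = -1592*881/36 = -350638/9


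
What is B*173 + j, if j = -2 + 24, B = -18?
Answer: -3092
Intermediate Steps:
j = 22
B*173 + j = -18*173 + 22 = -3114 + 22 = -3092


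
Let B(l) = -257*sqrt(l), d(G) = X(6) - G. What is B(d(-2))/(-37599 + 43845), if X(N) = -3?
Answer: -257*I/6246 ≈ -0.041146*I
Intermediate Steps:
d(G) = -3 - G
B(d(-2))/(-37599 + 43845) = (-257*sqrt(-3 - 1*(-2)))/(-37599 + 43845) = -257*sqrt(-3 + 2)/6246 = -257*I*(1/6246) = -257*I/6246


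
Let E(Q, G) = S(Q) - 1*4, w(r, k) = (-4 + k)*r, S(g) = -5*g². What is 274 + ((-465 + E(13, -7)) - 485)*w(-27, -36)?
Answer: -1942646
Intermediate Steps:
w(r, k) = r*(-4 + k)
E(Q, G) = -4 - 5*Q² (E(Q, G) = -5*Q² - 1*4 = -5*Q² - 4 = -4 - 5*Q²)
274 + ((-465 + E(13, -7)) - 485)*w(-27, -36) = 274 + ((-465 + (-4 - 5*13²)) - 485)*(-27*(-4 - 36)) = 274 + ((-465 + (-4 - 5*169)) - 485)*(-27*(-40)) = 274 + ((-465 + (-4 - 845)) - 485)*1080 = 274 + ((-465 - 849) - 485)*1080 = 274 + (-1314 - 485)*1080 = 274 - 1799*1080 = 274 - 1942920 = -1942646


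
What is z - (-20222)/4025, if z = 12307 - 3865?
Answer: 33999272/4025 ≈ 8447.0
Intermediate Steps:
z = 8442
z - (-20222)/4025 = 8442 - (-20222)/4025 = 8442 - 1*(-20222/4025) = 8442 + 20222/4025 = 33999272/4025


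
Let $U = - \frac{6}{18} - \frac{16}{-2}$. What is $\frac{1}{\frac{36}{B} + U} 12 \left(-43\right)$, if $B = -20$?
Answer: $- \frac{1935}{22} \approx -87.955$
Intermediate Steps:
$U = \frac{23}{3}$ ($U = \left(-6\right) \frac{1}{18} - -8 = - \frac{1}{3} + 8 = \frac{23}{3} \approx 7.6667$)
$\frac{1}{\frac{36}{B} + U} 12 \left(-43\right) = \frac{1}{\frac{36}{-20} + \frac{23}{3}} \cdot 12 \left(-43\right) = \frac{1}{36 \left(- \frac{1}{20}\right) + \frac{23}{3}} \cdot 12 \left(-43\right) = \frac{1}{- \frac{9}{5} + \frac{23}{3}} \cdot 12 \left(-43\right) = \frac{1}{\frac{88}{15}} \cdot 12 \left(-43\right) = \frac{15}{88} \cdot 12 \left(-43\right) = \frac{45}{22} \left(-43\right) = - \frac{1935}{22}$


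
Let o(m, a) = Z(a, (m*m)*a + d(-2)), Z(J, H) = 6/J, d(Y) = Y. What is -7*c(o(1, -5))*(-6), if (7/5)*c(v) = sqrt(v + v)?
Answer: 12*I*sqrt(15) ≈ 46.476*I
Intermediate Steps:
o(m, a) = 6/a
c(v) = 5*sqrt(2)*sqrt(v)/7 (c(v) = 5*sqrt(v + v)/7 = 5*sqrt(2*v)/7 = 5*(sqrt(2)*sqrt(v))/7 = 5*sqrt(2)*sqrt(v)/7)
-7*c(o(1, -5))*(-6) = -5*sqrt(2)*sqrt(6/(-5))*(-6) = -5*sqrt(2)*sqrt(6*(-1/5))*(-6) = -5*sqrt(2)*sqrt(-6/5)*(-6) = -5*sqrt(2)*I*sqrt(30)/5*(-6) = -2*I*sqrt(15)*(-6) = 12*I*sqrt(15)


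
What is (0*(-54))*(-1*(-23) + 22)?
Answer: 0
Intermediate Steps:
(0*(-54))*(-1*(-23) + 22) = 0*(23 + 22) = 0*45 = 0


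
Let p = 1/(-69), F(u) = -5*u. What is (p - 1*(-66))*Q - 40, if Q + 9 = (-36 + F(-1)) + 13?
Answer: -41897/23 ≈ -1821.6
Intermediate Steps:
p = -1/69 ≈ -0.014493
Q = -27 (Q = -9 + ((-36 - 5*(-1)) + 13) = -9 + ((-36 + 5) + 13) = -9 + (-31 + 13) = -9 - 18 = -27)
(p - 1*(-66))*Q - 40 = (-1/69 - 1*(-66))*(-27) - 40 = (-1/69 + 66)*(-27) - 40 = (4553/69)*(-27) - 40 = -40977/23 - 40 = -41897/23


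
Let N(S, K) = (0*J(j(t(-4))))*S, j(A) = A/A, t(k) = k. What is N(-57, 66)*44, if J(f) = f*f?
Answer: 0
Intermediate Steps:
j(A) = 1
J(f) = f²
N(S, K) = 0 (N(S, K) = (0*1²)*S = (0*1)*S = 0*S = 0)
N(-57, 66)*44 = 0*44 = 0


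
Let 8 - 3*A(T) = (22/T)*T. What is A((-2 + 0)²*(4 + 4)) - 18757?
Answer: -56285/3 ≈ -18762.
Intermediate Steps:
A(T) = -14/3 (A(T) = 8/3 - 22/T*T/3 = 8/3 - ⅓*22 = 8/3 - 22/3 = -14/3)
A((-2 + 0)²*(4 + 4)) - 18757 = -14/3 - 18757 = -56285/3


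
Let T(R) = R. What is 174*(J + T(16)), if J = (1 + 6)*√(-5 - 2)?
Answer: 2784 + 1218*I*√7 ≈ 2784.0 + 3222.5*I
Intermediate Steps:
J = 7*I*√7 (J = 7*√(-7) = 7*(I*√7) = 7*I*√7 ≈ 18.52*I)
174*(J + T(16)) = 174*(7*I*√7 + 16) = 174*(16 + 7*I*√7) = 2784 + 1218*I*√7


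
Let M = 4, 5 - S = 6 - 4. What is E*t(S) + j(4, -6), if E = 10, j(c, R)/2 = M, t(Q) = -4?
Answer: -32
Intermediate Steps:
S = 3 (S = 5 - (6 - 4) = 5 - 1*2 = 5 - 2 = 3)
j(c, R) = 8 (j(c, R) = 2*4 = 8)
E*t(S) + j(4, -6) = 10*(-4) + 8 = -40 + 8 = -32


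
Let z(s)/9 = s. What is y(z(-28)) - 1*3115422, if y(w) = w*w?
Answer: -3051918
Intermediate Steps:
z(s) = 9*s
y(w) = w**2
y(z(-28)) - 1*3115422 = (9*(-28))**2 - 1*3115422 = (-252)**2 - 3115422 = 63504 - 3115422 = -3051918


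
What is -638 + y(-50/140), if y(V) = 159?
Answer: -479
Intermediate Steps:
-638 + y(-50/140) = -638 + 159 = -479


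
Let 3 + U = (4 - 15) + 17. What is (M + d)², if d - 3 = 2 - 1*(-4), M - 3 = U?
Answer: 225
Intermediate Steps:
U = 3 (U = -3 + ((4 - 15) + 17) = -3 + (-11 + 17) = -3 + 6 = 3)
M = 6 (M = 3 + 3 = 6)
d = 9 (d = 3 + (2 - 1*(-4)) = 3 + (2 + 4) = 3 + 6 = 9)
(M + d)² = (6 + 9)² = 15² = 225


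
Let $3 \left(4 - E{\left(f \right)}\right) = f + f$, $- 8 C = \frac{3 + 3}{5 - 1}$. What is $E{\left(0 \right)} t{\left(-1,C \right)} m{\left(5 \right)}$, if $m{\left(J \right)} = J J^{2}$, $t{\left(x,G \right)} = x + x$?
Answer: $-1000$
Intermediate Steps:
$C = - \frac{3}{16}$ ($C = - \frac{\left(3 + 3\right) \frac{1}{5 - 1}}{8} = - \frac{6 \cdot \frac{1}{4}}{8} = \left(- \frac{1}{8}\right) \frac{3}{2} = - \frac{3}{16} \approx -0.1875$)
$t{\left(x,G \right)} = 2 x$
$E{\left(f \right)} = 4 - \frac{2 f}{3}$ ($E{\left(f \right)} = 4 - \frac{f + f}{3} = 4 - \frac{2 f}{3}$)
$m{\left(J \right)} = J^{3}$
$E{\left(0 \right)} t{\left(-1,C \right)} m{\left(5 \right)} = \left(4 - 0\right) 2 \left(-1\right) 5^{3} = \left(4 + 0\right) \left(-2\right) 125 = 4 \left(-2\right) 125 = \left(-8\right) 125 = -1000$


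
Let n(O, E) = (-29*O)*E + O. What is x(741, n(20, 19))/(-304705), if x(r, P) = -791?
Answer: 791/304705 ≈ 0.0025960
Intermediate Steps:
n(O, E) = O - 29*E*O (n(O, E) = -29*E*O + O = O - 29*E*O)
x(741, n(20, 19))/(-304705) = -791/(-304705) = -791*(-1/304705) = 791/304705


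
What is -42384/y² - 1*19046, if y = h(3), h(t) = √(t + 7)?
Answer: -116422/5 ≈ -23284.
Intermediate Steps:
h(t) = √(7 + t)
y = √10 (y = √(7 + 3) = √10 ≈ 3.1623)
-42384/y² - 1*19046 = -42384/((√10)²) - 1*19046 = -42384/10 - 19046 = -42384*⅒ - 19046 = -21192/5 - 19046 = -116422/5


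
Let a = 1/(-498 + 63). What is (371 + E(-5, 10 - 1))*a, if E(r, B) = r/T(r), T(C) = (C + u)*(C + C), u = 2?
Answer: -445/522 ≈ -0.85249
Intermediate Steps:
a = -1/435 (a = 1/(-435) = -1/435 ≈ -0.0022989)
T(C) = 2*C*(2 + C) (T(C) = (C + 2)*(C + C) = (2 + C)*(2*C) = 2*C*(2 + C))
E(r, B) = 1/(2*(2 + r)) (E(r, B) = r/((2*r*(2 + r))) = r*(1/(2*r*(2 + r))) = 1/(2*(2 + r)))
(371 + E(-5, 10 - 1))*a = (371 + 1/(2*(2 - 5)))*(-1/435) = (371 + (½)/(-3))*(-1/435) = (371 + (½)*(-⅓))*(-1/435) = (371 - ⅙)*(-1/435) = (2225/6)*(-1/435) = -445/522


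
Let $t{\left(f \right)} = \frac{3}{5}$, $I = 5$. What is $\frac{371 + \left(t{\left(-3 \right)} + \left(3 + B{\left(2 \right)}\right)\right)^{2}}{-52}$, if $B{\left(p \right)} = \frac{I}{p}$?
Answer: $- \frac{40821}{5200} \approx -7.8502$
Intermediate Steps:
$B{\left(p \right)} = \frac{5}{p}$
$t{\left(f \right)} = \frac{3}{5}$ ($t{\left(f \right)} = 3 \cdot \frac{1}{5} = \frac{3}{5}$)
$\frac{371 + \left(t{\left(-3 \right)} + \left(3 + B{\left(2 \right)}\right)\right)^{2}}{-52} = \frac{371 + \left(\frac{3}{5} + \left(3 + \frac{5}{2}\right)\right)^{2}}{-52} = - \frac{371 + \left(\frac{3}{5} + \left(3 + 5 \cdot \frac{1}{2}\right)\right)^{2}}{52} = - \frac{371 + \left(\frac{3}{5} + \left(3 + \frac{5}{2}\right)\right)^{2}}{52} = - \frac{371 + \left(\frac{3}{5} + \frac{11}{2}\right)^{2}}{52} = - \frac{371 + \left(\frac{61}{10}\right)^{2}}{52} = - \frac{371 + \frac{3721}{100}}{52} = \left(- \frac{1}{52}\right) \frac{40821}{100} = - \frac{40821}{5200}$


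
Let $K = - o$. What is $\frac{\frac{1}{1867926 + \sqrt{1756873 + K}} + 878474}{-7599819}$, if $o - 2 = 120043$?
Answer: $- \frac{90150704689459267}{779908157056354668} + \frac{\sqrt{409207}}{13258438669958029356} \approx -0.11559$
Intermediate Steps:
$o = 120045$ ($o = 2 + 120043 = 120045$)
$K = -120045$ ($K = \left(-1\right) 120045 = -120045$)
$\frac{\frac{1}{1867926 + \sqrt{1756873 + K}} + 878474}{-7599819} = \frac{\frac{1}{1867926 + \sqrt{1756873 - 120045}} + 878474}{-7599819} = \left(\frac{1}{1867926 + \sqrt{1636828}} + 878474\right) \left(- \frac{1}{7599819}\right) = \left(\frac{1}{1867926 + 2 \sqrt{409207}} + 878474\right) \left(- \frac{1}{7599819}\right) = \left(878474 + \frac{1}{1867926 + 2 \sqrt{409207}}\right) \left(- \frac{1}{7599819}\right) = - \frac{878474}{7599819} - \frac{1}{7599819 \left(1867926 + 2 \sqrt{409207}\right)}$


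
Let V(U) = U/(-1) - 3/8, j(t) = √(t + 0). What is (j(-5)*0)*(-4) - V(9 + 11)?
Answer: 163/8 ≈ 20.375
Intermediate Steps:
j(t) = √t
V(U) = -3/8 - U (V(U) = U*(-1) - 3*⅛ = -U - 3/8 = -3/8 - U)
(j(-5)*0)*(-4) - V(9 + 11) = (√(-5)*0)*(-4) - (-3/8 - (9 + 11)) = ((I*√5)*0)*(-4) - (-3/8 - 1*20) = 0*(-4) - (-3/8 - 20) = 0 - 1*(-163/8) = 0 + 163/8 = 163/8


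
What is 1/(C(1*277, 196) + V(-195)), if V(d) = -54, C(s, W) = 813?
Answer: 1/759 ≈ 0.0013175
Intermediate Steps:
1/(C(1*277, 196) + V(-195)) = 1/(813 - 54) = 1/759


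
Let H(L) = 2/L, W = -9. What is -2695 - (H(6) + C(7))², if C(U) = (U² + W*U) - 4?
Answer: -27064/9 ≈ -3007.1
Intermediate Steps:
C(U) = -4 + U² - 9*U (C(U) = (U² - 9*U) - 4 = -4 + U² - 9*U)
-2695 - (H(6) + C(7))² = -2695 - (2/6 + (-4 + 7² - 9*7))² = -2695 - (2*(⅙) + (-4 + 49 - 63))² = -2695 - (⅓ - 18)² = -2695 - (-53/3)² = -2695 - 1*2809/9 = -2695 - 2809/9 = -27064/9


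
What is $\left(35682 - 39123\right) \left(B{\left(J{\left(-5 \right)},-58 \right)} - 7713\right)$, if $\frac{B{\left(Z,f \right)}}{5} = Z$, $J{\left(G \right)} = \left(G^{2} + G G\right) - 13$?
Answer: $25903848$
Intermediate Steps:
$J{\left(G \right)} = -13 + 2 G^{2}$ ($J{\left(G \right)} = \left(G^{2} + G^{2}\right) - 13 = 2 G^{2} - 13 = -13 + 2 G^{2}$)
$B{\left(Z,f \right)} = 5 Z$
$\left(35682 - 39123\right) \left(B{\left(J{\left(-5 \right)},-58 \right)} - 7713\right) = \left(35682 - 39123\right) \left(5 \left(-13 + 2 \left(-5\right)^{2}\right) - 7713\right) = - 3441 \left(5 \left(-13 + 2 \cdot 25\right) - 7713\right) = - 3441 \left(5 \left(-13 + 50\right) - 7713\right) = - 3441 \left(5 \cdot 37 - 7713\right) = - 3441 \left(185 - 7713\right) = \left(-3441\right) \left(-7528\right) = 25903848$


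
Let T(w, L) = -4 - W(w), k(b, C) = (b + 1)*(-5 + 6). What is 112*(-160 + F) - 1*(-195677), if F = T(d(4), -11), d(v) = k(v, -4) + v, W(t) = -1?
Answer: 177421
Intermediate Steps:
k(b, C) = 1 + b (k(b, C) = (1 + b)*1 = 1 + b)
d(v) = 1 + 2*v (d(v) = (1 + v) + v = 1 + 2*v)
T(w, L) = -3 (T(w, L) = -4 - 1*(-1) = -4 + 1 = -3)
F = -3
112*(-160 + F) - 1*(-195677) = 112*(-160 - 3) - 1*(-195677) = 112*(-163) + 195677 = -18256 + 195677 = 177421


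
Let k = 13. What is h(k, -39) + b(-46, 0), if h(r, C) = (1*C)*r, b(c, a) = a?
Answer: -507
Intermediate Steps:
h(r, C) = C*r
h(k, -39) + b(-46, 0) = -39*13 + 0 = -507 + 0 = -507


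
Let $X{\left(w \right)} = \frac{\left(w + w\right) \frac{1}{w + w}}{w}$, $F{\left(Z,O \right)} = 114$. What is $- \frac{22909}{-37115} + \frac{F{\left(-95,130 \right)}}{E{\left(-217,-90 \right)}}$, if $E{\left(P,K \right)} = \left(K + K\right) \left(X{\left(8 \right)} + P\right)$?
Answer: $\frac{119805493}{193183575} \approx 0.62016$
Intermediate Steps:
$X{\left(w \right)} = \frac{1}{w}$ ($X{\left(w \right)} = \frac{2 w \frac{1}{2 w}}{w} = 1 \frac{1}{w} = \frac{1}{w}$)
$E{\left(P,K \right)} = 2 K \left(\frac{1}{8} + P\right)$ ($E{\left(P,K \right)} = \left(K + K\right) \left(\frac{1}{8} + P\right) = 2 K \left(\frac{1}{8} + P\right)$)
$- \frac{22909}{-37115} + \frac{F{\left(-95,130 \right)}}{E{\left(-217,-90 \right)}} = - \frac{22909}{-37115} + \frac{114}{\frac{1}{4} \left(-90\right) \left(1 + 8 \left(-217\right)\right)} = \left(-22909\right) \left(- \frac{1}{37115}\right) + \frac{114}{\frac{1}{4} \left(-90\right) \left(1 - 1736\right)} = \frac{22909}{37115} + \frac{114}{\frac{1}{4} \left(-90\right) \left(-1735\right)} = \frac{22909}{37115} + \frac{114}{\frac{78075}{2}} = \frac{22909}{37115} + 114 \cdot \frac{2}{78075} = \frac{22909}{37115} + \frac{76}{26025} = \frac{119805493}{193183575}$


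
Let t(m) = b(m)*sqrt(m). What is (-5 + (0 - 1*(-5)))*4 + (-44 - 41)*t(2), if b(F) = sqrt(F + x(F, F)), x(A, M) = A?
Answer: -170*sqrt(2) ≈ -240.42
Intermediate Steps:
b(F) = sqrt(2)*sqrt(F) (b(F) = sqrt(F + F) = sqrt(2*F) = sqrt(2)*sqrt(F))
t(m) = m*sqrt(2) (t(m) = (sqrt(2)*sqrt(m))*sqrt(m) = m*sqrt(2))
(-5 + (0 - 1*(-5)))*4 + (-44 - 41)*t(2) = (-5 + (0 - 1*(-5)))*4 + (-44 - 41)*(2*sqrt(2)) = (-5 + (0 + 5))*4 - 170*sqrt(2) = (-5 + 5)*4 - 170*sqrt(2) = 0*4 - 170*sqrt(2) = 0 - 170*sqrt(2) = -170*sqrt(2)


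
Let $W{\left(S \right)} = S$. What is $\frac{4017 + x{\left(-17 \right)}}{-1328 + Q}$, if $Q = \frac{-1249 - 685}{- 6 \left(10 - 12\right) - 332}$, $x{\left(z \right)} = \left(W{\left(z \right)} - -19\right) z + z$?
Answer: $- \frac{634560}{211513} \approx -3.0001$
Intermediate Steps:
$x{\left(z \right)} = z + z \left(19 + z\right)$ ($x{\left(z \right)} = \left(z - -19\right) z + z = \left(z + 19\right) z + z = \left(19 + z\right) z + z = z \left(19 + z\right) + z = z + z \left(19 + z\right)$)
$Q = \frac{967}{160}$ ($Q = - \frac{1934}{\left(-6\right) \left(-2\right) - 332} = - \frac{1934}{12 - 332} = - \frac{1934}{-320} = \left(-1934\right) \left(- \frac{1}{320}\right) = \frac{967}{160} \approx 6.0437$)
$\frac{4017 + x{\left(-17 \right)}}{-1328 + Q} = \frac{4017 - 17 \left(20 - 17\right)}{-1328 + \frac{967}{160}} = \frac{4017 - 51}{- \frac{211513}{160}} = \left(4017 - 51\right) \left(- \frac{160}{211513}\right) = 3966 \left(- \frac{160}{211513}\right) = - \frac{634560}{211513}$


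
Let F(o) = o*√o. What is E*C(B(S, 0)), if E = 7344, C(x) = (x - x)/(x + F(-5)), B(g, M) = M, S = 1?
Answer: 0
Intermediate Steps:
F(o) = o^(3/2)
C(x) = 0 (C(x) = (x - x)/(x + (-5)^(3/2)) = 0/(x - 5*I*√5) = 0)
E*C(B(S, 0)) = 7344*0 = 0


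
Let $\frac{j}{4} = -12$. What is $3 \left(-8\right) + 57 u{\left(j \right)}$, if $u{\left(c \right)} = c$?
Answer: $-2760$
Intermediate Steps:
$j = -48$ ($j = 4 \left(-12\right) = -48$)
$3 \left(-8\right) + 57 u{\left(j \right)} = 3 \left(-8\right) + 57 \left(-48\right) = -24 - 2736 = -2760$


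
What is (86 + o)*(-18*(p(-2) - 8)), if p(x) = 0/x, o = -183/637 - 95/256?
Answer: 125251461/10192 ≈ 12289.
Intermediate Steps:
o = -107363/163072 (o = -183*1/637 - 95*1/256 = -183/637 - 95/256 = -107363/163072 ≈ -0.65838)
p(x) = 0
(86 + o)*(-18*(p(-2) - 8)) = (86 - 107363/163072)*(-18*(0 - 8)) = 13916829*(-18*(-8))/163072 = (13916829/163072)*144 = 125251461/10192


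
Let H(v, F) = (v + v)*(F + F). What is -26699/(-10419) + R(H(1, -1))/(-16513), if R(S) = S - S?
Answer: 26699/10419 ≈ 2.5625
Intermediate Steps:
H(v, F) = 4*F*v (H(v, F) = (2*v)*(2*F) = 4*F*v)
R(S) = 0
-26699/(-10419) + R(H(1, -1))/(-16513) = -26699/(-10419) + 0/(-16513) = -26699*(-1/10419) + 0*(-1/16513) = 26699/10419 + 0 = 26699/10419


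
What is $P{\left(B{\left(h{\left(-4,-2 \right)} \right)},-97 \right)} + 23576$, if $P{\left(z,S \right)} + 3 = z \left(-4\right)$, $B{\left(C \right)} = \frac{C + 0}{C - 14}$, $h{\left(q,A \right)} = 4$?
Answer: $\frac{117873}{5} \approx 23575.0$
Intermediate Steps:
$B{\left(C \right)} = \frac{C}{-14 + C}$
$P{\left(z,S \right)} = -3 - 4 z$ ($P{\left(z,S \right)} = -3 + z \left(-4\right) = -3 - 4 z$)
$P{\left(B{\left(h{\left(-4,-2 \right)} \right)},-97 \right)} + 23576 = \left(-3 - 4 \frac{4}{-14 + 4}\right) + 23576 = \left(-3 - 4 \frac{4}{-10}\right) + 23576 = \left(-3 - 4 \cdot 4 \left(- \frac{1}{10}\right)\right) + 23576 = \left(-3 - - \frac{8}{5}\right) + 23576 = \left(-3 + \frac{8}{5}\right) + 23576 = - \frac{7}{5} + 23576 = \frac{117873}{5}$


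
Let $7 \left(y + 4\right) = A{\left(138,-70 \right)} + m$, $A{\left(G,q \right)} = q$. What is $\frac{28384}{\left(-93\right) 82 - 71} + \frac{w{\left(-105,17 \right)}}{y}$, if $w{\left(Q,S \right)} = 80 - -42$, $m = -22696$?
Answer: $- \frac{326779067}{87722709} \approx -3.7251$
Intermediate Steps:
$y = - \frac{22794}{7}$ ($y = -4 + \frac{-70 - 22696}{7} = -4 + \frac{1}{7} \left(-22766\right) = -4 - \frac{22766}{7} = - \frac{22794}{7} \approx -3256.3$)
$w{\left(Q,S \right)} = 122$ ($w{\left(Q,S \right)} = 80 + 42 = 122$)
$\frac{28384}{\left(-93\right) 82 - 71} + \frac{w{\left(-105,17 \right)}}{y} = \frac{28384}{\left(-93\right) 82 - 71} + \frac{122}{- \frac{22794}{7}} = \frac{28384}{-7626 - 71} + 122 \left(- \frac{7}{22794}\right) = \frac{28384}{-7697} - \frac{427}{11397} = 28384 \left(- \frac{1}{7697}\right) - \frac{427}{11397} = - \frac{28384}{7697} - \frac{427}{11397} = - \frac{326779067}{87722709}$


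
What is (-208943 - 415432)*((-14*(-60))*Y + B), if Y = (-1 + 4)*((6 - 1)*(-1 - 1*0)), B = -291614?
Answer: 189943616250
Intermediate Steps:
Y = -15 (Y = 3*(5*(-1 + 0)) = 3*(5*(-1)) = 3*(-5) = -15)
(-208943 - 415432)*((-14*(-60))*Y + B) = (-208943 - 415432)*(-14*(-60)*(-15) - 291614) = -624375*(840*(-15) - 291614) = -624375*(-12600 - 291614) = -624375*(-304214) = 189943616250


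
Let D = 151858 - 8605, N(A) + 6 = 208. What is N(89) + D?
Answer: 143455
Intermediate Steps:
N(A) = 202 (N(A) = -6 + 208 = 202)
D = 143253
N(89) + D = 202 + 143253 = 143455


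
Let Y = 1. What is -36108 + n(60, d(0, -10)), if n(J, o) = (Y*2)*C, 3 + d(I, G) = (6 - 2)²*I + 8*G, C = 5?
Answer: -36098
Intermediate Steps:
d(I, G) = -3 + 8*G + 16*I (d(I, G) = -3 + ((6 - 2)²*I + 8*G) = -3 + (4²*I + 8*G) = -3 + (16*I + 8*G) = -3 + (8*G + 16*I) = -3 + 8*G + 16*I)
n(J, o) = 10 (n(J, o) = (1*2)*5 = 2*5 = 10)
-36108 + n(60, d(0, -10)) = -36108 + 10 = -36098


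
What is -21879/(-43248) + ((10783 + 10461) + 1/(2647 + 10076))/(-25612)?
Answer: -22352288255/69082632912 ≈ -0.32356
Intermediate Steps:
-21879/(-43248) + ((10783 + 10461) + 1/(2647 + 10076))/(-25612) = -21879*(-1/43248) + (21244 + 1/12723)*(-1/25612) = 429/848 + (21244 + 1/12723)*(-1/25612) = 429/848 + (270287413/12723)*(-1/25612) = 429/848 - 270287413/325861476 = -22352288255/69082632912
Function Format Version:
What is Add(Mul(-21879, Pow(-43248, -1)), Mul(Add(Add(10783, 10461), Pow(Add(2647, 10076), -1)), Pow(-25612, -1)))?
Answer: Rational(-22352288255, 69082632912) ≈ -0.32356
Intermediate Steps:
Add(Mul(-21879, Pow(-43248, -1)), Mul(Add(Add(10783, 10461), Pow(Add(2647, 10076), -1)), Pow(-25612, -1))) = Add(Mul(-21879, Rational(-1, 43248)), Mul(Add(21244, Pow(12723, -1)), Rational(-1, 25612))) = Add(Rational(429, 848), Mul(Add(21244, Rational(1, 12723)), Rational(-1, 25612))) = Add(Rational(429, 848), Mul(Rational(270287413, 12723), Rational(-1, 25612))) = Add(Rational(429, 848), Rational(-270287413, 325861476)) = Rational(-22352288255, 69082632912)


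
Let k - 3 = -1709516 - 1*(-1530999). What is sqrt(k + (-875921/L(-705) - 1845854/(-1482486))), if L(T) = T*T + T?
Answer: I*sqrt(4660723247496531614611795)/5109635080 ≈ 422.51*I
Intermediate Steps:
L(T) = T + T**2 (L(T) = T**2 + T = T + T**2)
k = -178514 (k = 3 + (-1709516 - 1*(-1530999)) = 3 + (-1709516 + 1530999) = 3 - 178517 = -178514)
sqrt(k + (-875921/L(-705) - 1845854/(-1482486))) = sqrt(-178514 + (-875921*(-1/(705*(1 - 705))) - 1845854/(-1482486))) = sqrt(-178514 + (-875921/((-705*(-704))) - 1845854*(-1/1482486))) = sqrt(-178514 + (-875921/496320 + 922927/741243)) = sqrt(-178514 - 21244797907/40877080640) = sqrt(-7297152418166867/40877080640) = I*sqrt(4660723247496531614611795)/5109635080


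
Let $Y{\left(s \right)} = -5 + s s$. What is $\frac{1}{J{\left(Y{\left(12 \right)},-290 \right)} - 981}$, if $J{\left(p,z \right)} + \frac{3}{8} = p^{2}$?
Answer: $\frac{8}{146717} \approx 5.4527 \cdot 10^{-5}$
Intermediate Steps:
$Y{\left(s \right)} = -5 + s^{2}$
$J{\left(p,z \right)} = - \frac{3}{8} + p^{2}$
$\frac{1}{J{\left(Y{\left(12 \right)},-290 \right)} - 981} = \frac{1}{\left(- \frac{3}{8} + \left(-5 + 12^{2}\right)^{2}\right) - 981} = \frac{1}{\left(- \frac{3}{8} + \left(-5 + 144\right)^{2}\right) - 981} = \frac{1}{\left(- \frac{3}{8} + 139^{2}\right) - 981} = \frac{1}{\left(- \frac{3}{8} + 19321\right) - 981} = \frac{1}{\frac{154565}{8} - 981} = \frac{1}{\frac{146717}{8}} = \frac{8}{146717}$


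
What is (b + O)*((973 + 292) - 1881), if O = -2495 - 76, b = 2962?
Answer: -240856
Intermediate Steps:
O = -2571
(b + O)*((973 + 292) - 1881) = (2962 - 2571)*((973 + 292) - 1881) = 391*(1265 - 1881) = 391*(-616) = -240856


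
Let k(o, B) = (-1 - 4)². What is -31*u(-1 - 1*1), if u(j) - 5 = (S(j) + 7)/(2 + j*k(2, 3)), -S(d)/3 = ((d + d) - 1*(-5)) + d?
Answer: -3565/24 ≈ -148.54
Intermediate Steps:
k(o, B) = 25 (k(o, B) = (-5)² = 25)
S(d) = -15 - 9*d (S(d) = -3*(((d + d) - 1*(-5)) + d) = -3*((2*d + 5) + d) = -3*((5 + 2*d) + d) = -3*(5 + 3*d) = -15 - 9*d)
u(j) = 5 + (-8 - 9*j)/(2 + 25*j) (u(j) = 5 + ((-15 - 9*j) + 7)/(2 + j*25) = 5 + (-8 - 9*j)/(2 + 25*j))
-31*u(-1 - 1*1) = -62*(1 + 58*(-1 - 1*1))/(2 + 25*(-1 - 1*1)) = -62*(1 + 58*(-1 - 1))/(2 + 25*(-1 - 1)) = -62*(1 + 58*(-2))/(2 + 25*(-2)) = -62*(1 - 116)/(2 - 50) = -62*(-115)/(-48) = -62*(-1)*(-115)/48 = -31*115/24 = -3565/24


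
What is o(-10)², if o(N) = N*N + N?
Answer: 8100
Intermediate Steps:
o(N) = N + N² (o(N) = N² + N = N + N²)
o(-10)² = (-10*(1 - 10))² = (-10*(-9))² = 90² = 8100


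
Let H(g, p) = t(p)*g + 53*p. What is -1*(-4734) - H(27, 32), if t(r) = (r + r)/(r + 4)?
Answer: 2990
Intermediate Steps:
t(r) = 2*r/(4 + r) (t(r) = (2*r)/(4 + r) = 2*r/(4 + r))
H(g, p) = 53*p + 2*g*p/(4 + p) (H(g, p) = (2*p/(4 + p))*g + 53*p = 2*g*p/(4 + p) + 53*p = 53*p + 2*g*p/(4 + p))
-1*(-4734) - H(27, 32) = -1*(-4734) - 32*(212 + 2*27 + 53*32)/(4 + 32) = 4734 - 32*(212 + 54 + 1696)/36 = 4734 - 32*1962/36 = 4734 - 1*1744 = 4734 - 1744 = 2990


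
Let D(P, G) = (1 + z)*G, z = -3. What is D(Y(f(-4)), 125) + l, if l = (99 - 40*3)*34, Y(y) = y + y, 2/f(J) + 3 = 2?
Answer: -964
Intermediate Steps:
f(J) = -2 (f(J) = 2/(-3 + 2) = 2/(-1) = 2*(-1) = -2)
Y(y) = 2*y
D(P, G) = -2*G (D(P, G) = (1 - 3)*G = -2*G)
l = -714 (l = (99 - 120)*34 = -21*34 = -714)
D(Y(f(-4)), 125) + l = -2*125 - 714 = -250 - 714 = -964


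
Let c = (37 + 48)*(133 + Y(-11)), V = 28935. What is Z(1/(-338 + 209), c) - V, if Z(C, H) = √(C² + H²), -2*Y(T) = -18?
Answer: -28935 + √2424342420901/129 ≈ -16865.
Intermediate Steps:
Y(T) = 9 (Y(T) = -½*(-18) = 9)
c = 12070 (c = (37 + 48)*(133 + 9) = 85*142 = 12070)
Z(1/(-338 + 209), c) - V = √((1/(-338 + 209))² + 12070²) - 1*28935 = √((1/(-129))² + 145684900) - 28935 = √((-1/129)² + 145684900) - 28935 = √(1/16641 + 145684900) - 28935 = √(2424342420901/16641) - 28935 = √2424342420901/129 - 28935 = -28935 + √2424342420901/129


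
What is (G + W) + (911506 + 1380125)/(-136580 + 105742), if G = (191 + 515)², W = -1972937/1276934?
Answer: 4906117727296788/9844522673 ≈ 4.9836e+5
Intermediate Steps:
W = -1972937/1276934 (W = -1972937*1/1276934 = -1972937/1276934 ≈ -1.5451)
G = 498436 (G = 706² = 498436)
(G + W) + (911506 + 1380125)/(-136580 + 105742) = (498436 - 1972937/1276934) + (911506 + 1380125)/(-136580 + 105742) = 636467902287/1276934 + 2291631/(-30838) = 636467902287/1276934 + 2291631*(-1/30838) = 636467902287/1276934 - 2291631/30838 = 4906117727296788/9844522673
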